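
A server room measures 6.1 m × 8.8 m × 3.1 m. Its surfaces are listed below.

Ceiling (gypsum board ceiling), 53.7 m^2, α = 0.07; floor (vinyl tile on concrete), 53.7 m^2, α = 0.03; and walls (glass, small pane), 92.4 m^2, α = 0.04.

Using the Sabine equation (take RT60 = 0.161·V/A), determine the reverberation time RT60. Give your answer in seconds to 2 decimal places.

2.96 seconds

A = Σ Sᵢαᵢ = 53.7*0.07 + 53.7*0.03 + 92.4*0.04 = 9.066 sabins.
Volume V = 6.1 × 8.8 × 3.1 = 166.408 m³.
RT60 = 0.161 · V / A = 0.161 × 166.408 / 9.066 = 2.96 s.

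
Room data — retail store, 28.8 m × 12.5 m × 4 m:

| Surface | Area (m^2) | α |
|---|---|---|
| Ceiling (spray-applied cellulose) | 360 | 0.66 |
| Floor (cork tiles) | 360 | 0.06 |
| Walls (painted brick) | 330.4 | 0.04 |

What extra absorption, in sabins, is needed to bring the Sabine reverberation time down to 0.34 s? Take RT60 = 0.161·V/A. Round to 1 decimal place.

Total absorption A₁ = 360·0.66 + 360·0.06 + 330.4·0.04
  = 237.600 + 21.600 + 13.216 = 272.416 m^2 sabins.
Target A₂ = 0.161·1440/0.34 = 681.882 sabins (V = 1440 m³).
Additional absorption ΔA = 681.882 − 272.416 = 409.5 sabins.

409.5 sabins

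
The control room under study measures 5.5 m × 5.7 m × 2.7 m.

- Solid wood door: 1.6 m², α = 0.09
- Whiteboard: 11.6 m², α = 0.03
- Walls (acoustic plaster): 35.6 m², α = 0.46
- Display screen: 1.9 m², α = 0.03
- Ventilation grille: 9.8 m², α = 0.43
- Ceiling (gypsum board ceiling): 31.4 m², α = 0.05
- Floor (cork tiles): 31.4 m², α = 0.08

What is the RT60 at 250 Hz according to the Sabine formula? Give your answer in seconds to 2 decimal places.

Equivalent absorption area: A = 1.6×0.09 + 11.6×0.03 + 35.6×0.46 + 1.9×0.03 + 9.8×0.43 + 31.4×0.05 + 31.4×0.08 = 25.221 m².
V = 5.5·5.7·2.7 = 84.645 m³.
RT60 = 0.161 · V / A = 0.161 × 84.645 / 25.221 = 0.54 s.

0.54 seconds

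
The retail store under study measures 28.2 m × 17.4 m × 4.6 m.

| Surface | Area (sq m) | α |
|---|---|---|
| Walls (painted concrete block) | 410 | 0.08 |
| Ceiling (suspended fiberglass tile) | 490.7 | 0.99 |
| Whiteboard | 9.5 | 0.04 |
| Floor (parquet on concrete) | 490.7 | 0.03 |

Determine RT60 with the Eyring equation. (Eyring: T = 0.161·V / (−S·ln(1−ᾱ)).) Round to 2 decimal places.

0.54 sec

Total surface area S = 410 + 490.7 + 9.5 + 490.7 = 1400.9 sq m.
Σ(Sᵢαᵢ) = 410·0.08 + 490.7·0.99 + 9.5·0.04 + 490.7·0.03 = 533.694.
ᾱ = 533.694 / 1400.9 = 0.3810.
−S·ln(1−ᾱ) = −1400.9 × ln(1 − 0.3810) = 671.942.
V = 28.2 × 17.4 × 4.6 = 2257.128 m³.
RT60 = 0.161 × 2257.128 / 671.942 = 0.54 s.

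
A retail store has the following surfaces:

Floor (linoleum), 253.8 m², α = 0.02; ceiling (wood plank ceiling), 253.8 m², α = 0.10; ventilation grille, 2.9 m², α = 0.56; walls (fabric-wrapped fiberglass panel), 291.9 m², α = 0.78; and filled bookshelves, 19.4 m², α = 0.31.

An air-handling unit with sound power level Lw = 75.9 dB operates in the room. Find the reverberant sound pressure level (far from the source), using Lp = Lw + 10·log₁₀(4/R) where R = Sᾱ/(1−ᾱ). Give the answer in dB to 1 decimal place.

A = 265.776 sabins; S = 821.8 m².
ᾱ = 265.776/821.8 = 0.3234; R = Sᾱ/(1−ᾱ) = 265.776/(1−0.3234) = 392.811 m².
Lp = Lw + 10 log₁₀(4/R) = 75.9 -19.92 = 56.0 dB.

56.0 dB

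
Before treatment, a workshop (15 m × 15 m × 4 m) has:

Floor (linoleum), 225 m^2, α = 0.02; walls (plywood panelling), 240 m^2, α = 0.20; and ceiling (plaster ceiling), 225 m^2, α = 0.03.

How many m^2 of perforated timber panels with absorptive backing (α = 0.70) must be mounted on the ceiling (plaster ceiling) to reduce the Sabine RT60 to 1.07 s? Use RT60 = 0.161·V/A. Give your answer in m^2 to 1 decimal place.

A₁ = Σ Sᵢαᵢ = 225*0.02 + 240*0.20 + 225*0.03 = 59.250 sabins.
V = 900 m³. Target absorption A₂ = 0.161 × 900 / 1.07 = 135.421 sabins.
ΔA needed = 135.421 − 59.250 = 76.171 sabins.
Each m^2 of panel replacing the ceiling (plaster ceiling) adds (0.70 − 0.03) = 0.67 sabins.
Panel area = 76.171 / 0.67 = 113.7 m^2.

113.7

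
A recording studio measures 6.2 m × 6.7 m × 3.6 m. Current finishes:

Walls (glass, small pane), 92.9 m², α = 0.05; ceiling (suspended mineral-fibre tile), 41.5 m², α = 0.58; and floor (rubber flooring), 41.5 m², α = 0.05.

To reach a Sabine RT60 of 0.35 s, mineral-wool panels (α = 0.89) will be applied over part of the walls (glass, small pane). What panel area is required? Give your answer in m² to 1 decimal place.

45.2

Equivalent absorption area: A₁ = 92.9×0.05 + 41.5×0.58 + 41.5×0.05 = 30.790 m².
V = 149.544 m³. Target absorption A₂ = 0.161 × 149.544 / 0.35 = 68.790 sabins.
Absorption to add: 68.790 − 30.790 = 38.000 sabins.
Each m² of panel replacing the walls (glass, small pane) adds (0.89 − 0.05) = 0.84 sabins.
Panel area = 38.000 / 0.84 = 45.2 m².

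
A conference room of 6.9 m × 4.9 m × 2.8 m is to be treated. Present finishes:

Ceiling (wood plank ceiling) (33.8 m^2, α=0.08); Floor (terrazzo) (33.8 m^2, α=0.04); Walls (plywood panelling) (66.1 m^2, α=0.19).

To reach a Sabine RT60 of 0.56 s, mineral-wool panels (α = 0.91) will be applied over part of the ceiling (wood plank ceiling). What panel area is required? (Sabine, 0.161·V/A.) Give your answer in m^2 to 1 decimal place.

Equivalent absorption area: A₁ = 33.8·0.08 + 33.8·0.04 + 66.1·0.19 = 16.615 m^2.
Required A₂ = 0.161·94.668/0.56 = 27.217 sabins.
ΔA needed = 27.217 − 16.615 = 10.602 sabins.
Net gain per m^2: Δα = 0.91 − 0.08 = 0.83.
Panel area = 10.602 / 0.83 = 12.8 m^2.

12.8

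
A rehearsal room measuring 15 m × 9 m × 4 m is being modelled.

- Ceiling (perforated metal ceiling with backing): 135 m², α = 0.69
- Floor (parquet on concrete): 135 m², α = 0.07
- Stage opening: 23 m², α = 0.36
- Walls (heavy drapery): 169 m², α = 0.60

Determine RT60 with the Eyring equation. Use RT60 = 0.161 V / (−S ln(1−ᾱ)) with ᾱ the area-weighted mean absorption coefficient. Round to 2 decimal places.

0.31 seconds

Total surface area S = 135 + 135 + 23 + 169 = 462.0 m².
Absorption A = 135·0.69 + 135·0.07 + 23·0.36 + 169·0.60 = 212.280 sabins.
Mean coefficient ᾱ = A/S = 0.4595.
−S·ln(1−ᾱ) = −462.0 × ln(1 − 0.4595) = 284.250.
V = 15 × 9 × 4 = 540 m³.
T = 0.161·V/[−S·ln(1−ᾱ)] = 0.161·540/284.250 = 0.31 s.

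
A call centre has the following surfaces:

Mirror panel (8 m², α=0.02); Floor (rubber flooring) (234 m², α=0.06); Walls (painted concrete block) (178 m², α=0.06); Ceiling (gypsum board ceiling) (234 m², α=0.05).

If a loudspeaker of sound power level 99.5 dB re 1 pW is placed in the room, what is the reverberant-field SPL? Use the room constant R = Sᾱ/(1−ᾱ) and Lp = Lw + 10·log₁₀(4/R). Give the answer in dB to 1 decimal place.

89.6 dB

A = 36.580 sabins; S = 654.0 m².
ᾱ = 36.580/654.0 = 0.0559; R = Sᾱ/(1−ᾱ) = 36.580/(1−0.0559) = 38.746 m².
Lp = Lw + 10 log₁₀(4/R) = 99.5 -9.86 = 89.6 dB.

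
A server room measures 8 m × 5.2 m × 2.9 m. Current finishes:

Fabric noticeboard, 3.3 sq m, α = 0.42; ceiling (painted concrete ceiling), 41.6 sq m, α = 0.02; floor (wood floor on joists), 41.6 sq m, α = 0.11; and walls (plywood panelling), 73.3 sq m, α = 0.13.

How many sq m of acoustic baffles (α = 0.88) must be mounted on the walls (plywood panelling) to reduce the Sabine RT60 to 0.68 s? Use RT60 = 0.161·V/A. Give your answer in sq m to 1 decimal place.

Equivalent absorption area: A₁ = 3.3·0.42 + 41.6·0.02 + 41.6·0.11 + 73.3·0.13 = 16.323 sq m.
V = 120.64 m³. Target absorption A₂ = 0.161 × 120.64 / 0.68 = 28.563 sabins.
Absorption to add: 28.563 − 16.323 = 12.240 sabins.
Net gain per sq m: Δα = 0.88 − 0.13 = 0.75.
Panel area = 12.240 / 0.75 = 16.3 sq m.

16.3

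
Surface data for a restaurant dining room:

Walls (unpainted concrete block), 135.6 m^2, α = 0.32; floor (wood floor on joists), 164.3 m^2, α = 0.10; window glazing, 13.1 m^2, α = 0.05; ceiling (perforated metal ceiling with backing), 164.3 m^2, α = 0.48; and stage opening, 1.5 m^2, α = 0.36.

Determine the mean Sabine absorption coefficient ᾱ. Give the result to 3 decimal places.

Total surface area S = 478.8 m^2.
Weighted sum Σ Sα = 139.881.
ᾱ = A/S = 0.292.

0.292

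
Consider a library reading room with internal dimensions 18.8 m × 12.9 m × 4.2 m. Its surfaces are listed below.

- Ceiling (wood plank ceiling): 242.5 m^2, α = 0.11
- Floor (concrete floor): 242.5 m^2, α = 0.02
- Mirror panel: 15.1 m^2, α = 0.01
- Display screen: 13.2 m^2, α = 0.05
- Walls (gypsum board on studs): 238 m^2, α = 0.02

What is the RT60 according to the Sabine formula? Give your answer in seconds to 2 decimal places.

4.42 sec

Equivalent absorption area: A = 242.5×0.11 + 242.5×0.02 + 15.1×0.01 + 13.2×0.05 + 238×0.02 = 37.096 m^2.
Volume V = 18.8 × 12.9 × 4.2 = 1018.584 m³.
T = 0.161 V/A = 0.161·1018.584/37.096 = 4.42 s.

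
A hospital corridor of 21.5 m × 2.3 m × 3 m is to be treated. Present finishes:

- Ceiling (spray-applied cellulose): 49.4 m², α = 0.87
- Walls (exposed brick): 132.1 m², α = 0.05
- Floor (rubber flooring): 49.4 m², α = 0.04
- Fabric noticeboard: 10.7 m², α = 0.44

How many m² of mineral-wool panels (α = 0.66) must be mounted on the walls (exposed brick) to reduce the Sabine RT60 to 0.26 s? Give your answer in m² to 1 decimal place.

Summing Sᵢαᵢ: 42.978 + 6.605 + 1.976 + 4.708 → A₁ = 56.267 sabins.
V = 148.35 m³. Target absorption A₂ = 0.161 × 148.35 / 0.26 = 91.863 sabins.
Absorption to add: 91.863 − 56.267 = 35.596 sabins.
Net gain per m²: Δα = 0.66 − 0.05 = 0.61.
Panel area = 35.596 / 0.61 = 58.4 m².

58.4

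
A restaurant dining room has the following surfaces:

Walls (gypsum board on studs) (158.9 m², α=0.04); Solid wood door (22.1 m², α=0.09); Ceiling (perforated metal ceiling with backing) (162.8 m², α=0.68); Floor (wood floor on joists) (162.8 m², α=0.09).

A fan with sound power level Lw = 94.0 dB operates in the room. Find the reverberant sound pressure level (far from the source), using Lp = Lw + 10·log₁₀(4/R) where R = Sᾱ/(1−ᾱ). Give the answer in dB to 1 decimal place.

Σ(Sᵢαᵢ) = 158.9·0.04 + 22.1·0.09 + 162.8·0.68 + 162.8·0.09 = 133.701; total area S = 506.6 m².
ᾱ = 0.2639, so room constant R = A/(1−ᾱ) = 181.634 m².
Lp = Lw + 10 log₁₀(4/R) = 94.0 -16.57 = 77.4 dB.

77.4 dB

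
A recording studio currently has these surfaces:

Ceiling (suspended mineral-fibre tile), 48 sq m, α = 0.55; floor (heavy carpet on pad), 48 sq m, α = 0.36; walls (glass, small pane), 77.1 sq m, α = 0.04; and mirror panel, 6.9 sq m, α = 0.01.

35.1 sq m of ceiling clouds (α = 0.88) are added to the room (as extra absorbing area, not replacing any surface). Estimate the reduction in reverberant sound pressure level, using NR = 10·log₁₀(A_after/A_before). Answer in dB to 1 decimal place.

Equivalent absorption area: A_before = 48·0.55 + 48·0.36 + 77.1·0.04 + 6.9·0.01 = 46.833 sq m.
Treatment contributes 35.1·0.88 = 30.888 sabins.
A_after = 46.833 + 30.888 = 77.721 sabins.
Reduction = 10 log₁₀(A_after/A_before) = 10 log₁₀(1.6595) = 2.2 dB.

2.2 dB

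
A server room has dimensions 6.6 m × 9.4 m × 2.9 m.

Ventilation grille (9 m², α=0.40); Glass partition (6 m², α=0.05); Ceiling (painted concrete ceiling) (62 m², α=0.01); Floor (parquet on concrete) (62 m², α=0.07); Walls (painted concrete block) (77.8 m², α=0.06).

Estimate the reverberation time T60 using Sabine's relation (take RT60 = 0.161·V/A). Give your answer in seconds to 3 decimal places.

2.141 s

A = Σ Sᵢαᵢ = 9×0.40 + 6×0.05 + 62×0.01 + 62×0.07 + 77.8×0.06 = 13.528 sabins.
V = 6.6·9.4·2.9 = 179.916 m³.
T = 0.161 V/A = 0.161·179.916/13.528 = 2.141 s.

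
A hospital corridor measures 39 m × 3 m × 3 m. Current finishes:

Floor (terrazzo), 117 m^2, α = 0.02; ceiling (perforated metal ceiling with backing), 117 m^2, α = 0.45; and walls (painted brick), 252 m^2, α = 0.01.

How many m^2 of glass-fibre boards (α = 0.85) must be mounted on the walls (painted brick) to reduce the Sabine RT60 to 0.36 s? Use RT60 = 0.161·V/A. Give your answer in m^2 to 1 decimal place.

Summing Sᵢαᵢ: 2.340 + 52.650 + 2.520 → A₁ = 57.510 sabins.
V = 351 m³. Target absorption A₂ = 0.161 × 351 / 0.36 = 156.975 sabins.
Absorption to add: 156.975 − 57.510 = 99.465 sabins.
Net gain per m^2: Δα = 0.85 − 0.01 = 0.84.
Area = ΔA/Δα = 99.465/0.84 = 118.4 m^2.

118.4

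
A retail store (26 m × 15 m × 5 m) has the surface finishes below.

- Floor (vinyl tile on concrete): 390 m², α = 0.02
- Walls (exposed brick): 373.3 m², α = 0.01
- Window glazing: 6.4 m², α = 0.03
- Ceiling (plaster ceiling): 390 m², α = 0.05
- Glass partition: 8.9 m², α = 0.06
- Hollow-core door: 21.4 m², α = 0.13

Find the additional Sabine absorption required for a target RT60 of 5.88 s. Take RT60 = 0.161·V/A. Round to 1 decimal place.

A₁ = Σ Sᵢαᵢ = 390×0.02 + 373.3×0.01 + 6.4×0.03 + 390×0.05 + 8.9×0.06 + 21.4×0.13 = 34.541 sabins.
Target A₂ = 0.161·1950/5.88 = 53.393 sabins (V = 1950 m³).
ΔA = A₂ − A₁ = 53.393 − 34.541 = 18.9 sabins.

18.9 sabins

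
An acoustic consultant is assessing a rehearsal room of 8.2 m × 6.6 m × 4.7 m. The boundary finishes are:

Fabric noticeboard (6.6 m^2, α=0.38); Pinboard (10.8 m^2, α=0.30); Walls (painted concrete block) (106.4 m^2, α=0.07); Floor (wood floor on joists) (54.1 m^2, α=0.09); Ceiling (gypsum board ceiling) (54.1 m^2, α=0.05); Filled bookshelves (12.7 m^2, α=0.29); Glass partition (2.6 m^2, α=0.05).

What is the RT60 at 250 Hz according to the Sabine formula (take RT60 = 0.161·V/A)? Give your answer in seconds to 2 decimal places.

1.67 seconds

Equivalent absorption area: A = 6.6×0.38 + 10.8×0.30 + 106.4×0.07 + 54.1×0.09 + 54.1×0.05 + 12.7×0.29 + 2.6×0.05 = 24.583 m^2.
V = 8.2·6.6·4.7 = 254.364 m³.
RT60 = 0.161 · V / A = 0.161 × 254.364 / 24.583 = 1.67 s.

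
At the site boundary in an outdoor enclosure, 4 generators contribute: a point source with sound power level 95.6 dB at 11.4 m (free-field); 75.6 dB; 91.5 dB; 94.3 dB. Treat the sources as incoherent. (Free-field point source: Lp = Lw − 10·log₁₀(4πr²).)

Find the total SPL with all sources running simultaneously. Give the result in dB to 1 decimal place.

96.2 dB

Source at 11.4 m: Lp = 95.6 − 10·log₁₀(4π·11.4²) = 95.6 − 10·log₁₀(1633.126) = 63.5 dB.
Converting to relative power and adding: 10^(63.5/10) + 10^(75.6/10) + 10^(91.5/10) + 10^(94.3/10) = 4.143e+09.
Combined level = 10 log₁₀(4.143e+09) = 96.2 dB.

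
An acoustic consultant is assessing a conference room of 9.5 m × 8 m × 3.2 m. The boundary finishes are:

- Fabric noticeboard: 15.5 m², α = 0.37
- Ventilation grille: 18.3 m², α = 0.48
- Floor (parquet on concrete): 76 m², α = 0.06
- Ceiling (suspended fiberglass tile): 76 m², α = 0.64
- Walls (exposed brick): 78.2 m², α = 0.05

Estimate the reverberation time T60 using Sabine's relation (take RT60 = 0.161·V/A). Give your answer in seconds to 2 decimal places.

0.55 s

Equivalent absorption area: A = 15.5*0.37 + 18.3*0.48 + 76*0.06 + 76*0.64 + 78.2*0.05 = 71.629 m².
Room volume: 243.2 m³.
Sabine: RT60 = 0.161 × 243.2 / 71.629 = 0.55 s.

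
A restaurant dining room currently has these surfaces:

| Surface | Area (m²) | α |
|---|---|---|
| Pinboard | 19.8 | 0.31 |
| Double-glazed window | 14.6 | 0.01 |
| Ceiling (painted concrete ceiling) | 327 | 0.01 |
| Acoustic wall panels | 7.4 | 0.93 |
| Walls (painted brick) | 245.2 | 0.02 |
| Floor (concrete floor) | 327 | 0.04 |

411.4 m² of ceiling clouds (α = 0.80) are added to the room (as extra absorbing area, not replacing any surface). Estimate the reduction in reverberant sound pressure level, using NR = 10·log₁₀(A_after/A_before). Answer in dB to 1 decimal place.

Equivalent absorption area: A_before = 19.8*0.31 + 14.6*0.01 + 327*0.01 + 7.4*0.93 + 245.2*0.02 + 327*0.04 = 34.420 m².
Treatment contributes 411.4·0.80 = 329.120 sabins.
A_after = 34.420 + 329.120 = 363.540 sabins.
NR = 10·log₁₀(363.540/34.420) = 10.2 dB.

10.2 dB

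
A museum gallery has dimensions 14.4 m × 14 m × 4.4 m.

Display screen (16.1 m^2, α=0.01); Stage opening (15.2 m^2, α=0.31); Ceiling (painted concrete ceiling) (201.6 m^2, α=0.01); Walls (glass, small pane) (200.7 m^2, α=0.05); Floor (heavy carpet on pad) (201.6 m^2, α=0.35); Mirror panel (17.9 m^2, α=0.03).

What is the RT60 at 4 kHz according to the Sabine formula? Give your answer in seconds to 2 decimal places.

Total absorption A = 16.1*0.01 + 15.2*0.31 + 201.6*0.01 + 200.7*0.05 + 201.6*0.35 + 17.9*0.03
  = 0.161 + 4.712 + 2.016 + 10.035 + 70.560 + 0.537 = 88.021 m^2 sabins.
Room volume: 887.04 m³.
Sabine: RT60 = 0.161 × 887.04 / 88.021 = 1.62 s.

1.62 seconds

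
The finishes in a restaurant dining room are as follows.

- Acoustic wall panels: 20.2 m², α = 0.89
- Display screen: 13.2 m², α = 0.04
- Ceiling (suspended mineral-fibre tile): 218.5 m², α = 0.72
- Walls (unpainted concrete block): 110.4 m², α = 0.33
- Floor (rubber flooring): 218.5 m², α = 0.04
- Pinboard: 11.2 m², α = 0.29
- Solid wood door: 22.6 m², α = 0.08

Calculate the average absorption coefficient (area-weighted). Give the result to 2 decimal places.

S = Σ Sᵢ = 20.2 + 13.2 + 218.5 + 110.4 + 218.5 + 11.2 + 22.6 = 614.6 m².
Weighted sum Σ Sα = 226.054.
ᾱ = A/S = 0.37.

0.37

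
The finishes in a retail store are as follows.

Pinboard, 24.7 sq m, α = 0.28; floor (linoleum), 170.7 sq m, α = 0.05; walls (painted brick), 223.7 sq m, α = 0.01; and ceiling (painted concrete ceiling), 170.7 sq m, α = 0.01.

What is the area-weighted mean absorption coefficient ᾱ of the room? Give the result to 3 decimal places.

0.033

Total surface area S = 589.8 sq m.
Σ(Sᵢαᵢ) = 24.7·0.28 + 170.7·0.05 + 223.7·0.01 + 170.7·0.01 = 19.395.
ᾱ = A/S = 0.033.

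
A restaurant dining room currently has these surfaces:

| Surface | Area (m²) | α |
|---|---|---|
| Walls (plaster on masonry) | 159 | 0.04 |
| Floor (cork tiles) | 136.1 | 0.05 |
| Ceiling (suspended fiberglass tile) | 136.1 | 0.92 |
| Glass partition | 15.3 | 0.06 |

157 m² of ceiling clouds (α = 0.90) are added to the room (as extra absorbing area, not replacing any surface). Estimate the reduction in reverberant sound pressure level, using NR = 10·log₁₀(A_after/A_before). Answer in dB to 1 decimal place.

3.0 dB

A_before = Σ Sᵢαᵢ = 159·0.04 + 136.1·0.05 + 136.1·0.92 + 15.3·0.06 = 139.295 sabins.
Treatment contributes 157·0.90 = 141.300 sabins.
New total A_after = 280.595 sabins.
NR = 10·log₁₀(280.595/139.295) = 3.0 dB.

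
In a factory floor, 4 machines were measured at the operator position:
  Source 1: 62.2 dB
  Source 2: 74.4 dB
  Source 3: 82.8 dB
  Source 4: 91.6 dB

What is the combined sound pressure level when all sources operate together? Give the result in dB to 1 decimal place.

Σ 10^(Lᵢ/10) = 1.665e+09.
L_total = 10·log₁₀(1.665e+09) = 92.2 dB.

92.2 dB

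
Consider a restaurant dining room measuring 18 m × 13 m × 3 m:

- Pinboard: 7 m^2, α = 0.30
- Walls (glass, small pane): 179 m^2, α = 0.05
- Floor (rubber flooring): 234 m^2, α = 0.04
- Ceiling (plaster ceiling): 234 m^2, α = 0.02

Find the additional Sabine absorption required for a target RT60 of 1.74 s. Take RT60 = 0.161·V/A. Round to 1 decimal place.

39.9 sabins

Total absorption A₁ = 7*0.30 + 179*0.05 + 234*0.04 + 234*0.02
  = 2.100 + 8.950 + 9.360 + 4.680 = 25.090 m^2 sabins.
V = 702 m³. Required absorption A₂ = 0.161 × 702 / 1.74 = 64.955 sabins.
Additional absorption ΔA = 64.955 − 25.090 = 39.9 sabins.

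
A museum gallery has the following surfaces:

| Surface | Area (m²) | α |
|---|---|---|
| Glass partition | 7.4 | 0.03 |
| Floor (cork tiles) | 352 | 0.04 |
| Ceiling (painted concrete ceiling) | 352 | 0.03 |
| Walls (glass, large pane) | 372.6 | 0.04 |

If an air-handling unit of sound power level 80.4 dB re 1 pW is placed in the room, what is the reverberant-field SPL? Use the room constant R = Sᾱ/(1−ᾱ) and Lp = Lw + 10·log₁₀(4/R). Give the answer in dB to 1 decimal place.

Σ(Sᵢαᵢ) = 7.4×0.03 + 352×0.04 + 352×0.03 + 372.6×0.04 = 39.766; total area S = 1084.0 m².
ᾱ = 0.0367, so room constant R = A/(1−ᾱ) = 41.281 m².
Lp = Lw + 10 log₁₀(4/R) = 80.4 -10.14 = 70.3 dB.

70.3 dB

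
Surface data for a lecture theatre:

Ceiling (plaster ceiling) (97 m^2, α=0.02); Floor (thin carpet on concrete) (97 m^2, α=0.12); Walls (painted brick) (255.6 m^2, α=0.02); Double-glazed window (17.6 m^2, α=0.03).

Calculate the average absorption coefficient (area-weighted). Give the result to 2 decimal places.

0.04

S = Σ Sᵢ = 97 + 97 + 255.6 + 17.6 = 467.2 m^2.
Σ(Sᵢαᵢ) = 97*0.02 + 97*0.12 + 255.6*0.02 + 17.6*0.03 = 19.220.
ᾱ = A/S = 0.04.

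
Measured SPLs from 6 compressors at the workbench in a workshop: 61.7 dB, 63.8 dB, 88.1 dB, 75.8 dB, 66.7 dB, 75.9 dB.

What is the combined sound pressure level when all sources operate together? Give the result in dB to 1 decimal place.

Converting to relative power and adding: 10^(61.7/10) + 10^(63.8/10) + 10^(88.1/10) + 10^(75.8/10) + 10^(66.7/10) + 10^(75.9/10) = 7.311e+08.
Combined level = 10 log₁₀(7.311e+08) = 88.6 dB.

88.6 dB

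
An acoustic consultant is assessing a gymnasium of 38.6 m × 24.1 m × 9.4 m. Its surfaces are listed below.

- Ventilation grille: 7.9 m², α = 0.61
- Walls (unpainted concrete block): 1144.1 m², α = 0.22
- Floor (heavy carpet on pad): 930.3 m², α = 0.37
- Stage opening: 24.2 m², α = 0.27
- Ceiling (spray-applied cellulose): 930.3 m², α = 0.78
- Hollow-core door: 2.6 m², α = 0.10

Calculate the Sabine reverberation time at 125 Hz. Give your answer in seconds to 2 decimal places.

1.06 s

Equivalent absorption area: A = 7.9·0.61 + 1144.1·0.22 + 930.3·0.37 + 24.2·0.27 + 930.3·0.78 + 2.6·0.10 = 1333.160 m².
Room volume: 8744.444 m³.
Sabine: RT60 = 0.161 × 8744.444 / 1333.160 = 1.06 s.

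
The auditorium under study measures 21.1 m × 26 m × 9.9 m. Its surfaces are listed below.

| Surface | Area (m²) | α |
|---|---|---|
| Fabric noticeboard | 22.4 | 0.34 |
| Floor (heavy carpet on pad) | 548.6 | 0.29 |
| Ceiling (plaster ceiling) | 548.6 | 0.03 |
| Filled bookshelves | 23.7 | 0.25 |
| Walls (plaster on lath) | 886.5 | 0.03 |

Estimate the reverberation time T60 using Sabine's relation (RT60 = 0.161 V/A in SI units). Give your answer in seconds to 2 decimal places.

A = Σ Sᵢαᵢ = 22.4*0.34 + 548.6*0.29 + 548.6*0.03 + 23.7*0.25 + 886.5*0.03 = 215.688 sabins.
Room volume: 5431.14 m³.
Sabine: RT60 = 0.161 × 5431.14 / 215.688 = 4.05 s.

4.05 sec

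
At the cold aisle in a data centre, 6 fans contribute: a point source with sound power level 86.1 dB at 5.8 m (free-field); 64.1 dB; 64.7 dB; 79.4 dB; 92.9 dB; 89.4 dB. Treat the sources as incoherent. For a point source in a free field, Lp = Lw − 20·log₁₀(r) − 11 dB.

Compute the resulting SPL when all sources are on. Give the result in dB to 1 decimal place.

94.6 dB

Source at 5.8 m: Lp = 86.1 − 20·log₁₀(5.8) − 11 = 59.8 dB.
Σ 10^(Lᵢ/10) = 2.914e+09.
L_total = 10·log₁₀(2.914e+09) = 94.6 dB.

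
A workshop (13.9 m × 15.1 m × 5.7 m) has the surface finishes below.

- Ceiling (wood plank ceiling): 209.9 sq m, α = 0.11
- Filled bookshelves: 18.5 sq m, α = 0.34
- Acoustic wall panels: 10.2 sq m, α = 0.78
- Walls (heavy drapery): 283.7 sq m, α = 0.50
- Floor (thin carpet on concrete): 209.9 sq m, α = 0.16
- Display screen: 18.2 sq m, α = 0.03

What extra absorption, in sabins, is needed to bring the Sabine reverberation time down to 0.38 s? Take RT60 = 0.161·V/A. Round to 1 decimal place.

A₁ = Σ Sᵢαᵢ = 209.9*0.11 + 18.5*0.34 + 10.2*0.78 + 283.7*0.50 + 209.9*0.16 + 18.2*0.03 = 213.315 sabins.
Target A₂ = 0.161·1196.373/0.38 = 506.884 sabins (V = 1196.373 m³).
ΔA = A₂ − A₁ = 506.884 − 213.315 = 293.6 sabins.

293.6 sabins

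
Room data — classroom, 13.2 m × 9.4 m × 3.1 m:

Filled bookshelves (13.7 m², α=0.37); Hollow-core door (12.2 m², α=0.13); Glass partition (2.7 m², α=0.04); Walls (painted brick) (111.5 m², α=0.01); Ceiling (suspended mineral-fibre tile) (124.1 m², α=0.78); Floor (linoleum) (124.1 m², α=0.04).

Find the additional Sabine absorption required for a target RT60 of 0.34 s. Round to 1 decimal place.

A₁ = Σ Sᵢαᵢ = 13.7·0.37 + 12.2·0.13 + 2.7·0.04 + 111.5·0.01 + 124.1·0.78 + 124.1·0.04 = 109.640 sabins.
V = 384.648 m³. Required absorption A₂ = 0.161 × 384.648 / 0.34 = 182.142 sabins.
Shortfall: 182.142 − 109.640 = 72.5 sabins.

72.5 sabins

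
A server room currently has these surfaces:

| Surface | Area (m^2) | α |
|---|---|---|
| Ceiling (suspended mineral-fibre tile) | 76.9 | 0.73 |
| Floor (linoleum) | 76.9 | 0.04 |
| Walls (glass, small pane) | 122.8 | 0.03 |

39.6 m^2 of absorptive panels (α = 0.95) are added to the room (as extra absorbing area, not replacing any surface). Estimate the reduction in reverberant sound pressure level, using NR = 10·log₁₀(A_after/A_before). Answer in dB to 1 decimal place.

2.0 dB

Equivalent absorption area: A_before = 76.9×0.73 + 76.9×0.04 + 122.8×0.03 = 62.897 m^2.
Treatment contributes 39.6·0.95 = 37.620 sabins.
A_after = 62.897 + 37.620 = 100.517 sabins.
Reduction = 10 log₁₀(A_after/A_before) = 10 log₁₀(1.5981) = 2.0 dB.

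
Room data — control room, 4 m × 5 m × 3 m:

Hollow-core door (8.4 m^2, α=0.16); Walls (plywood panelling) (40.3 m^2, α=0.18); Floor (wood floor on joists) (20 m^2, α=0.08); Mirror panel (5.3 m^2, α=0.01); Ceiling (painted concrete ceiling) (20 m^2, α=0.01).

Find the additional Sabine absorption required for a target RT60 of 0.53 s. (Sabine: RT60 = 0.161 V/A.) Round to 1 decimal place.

Total absorption A₁ = 8.4×0.16 + 40.3×0.18 + 20×0.08 + 5.3×0.01 + 20×0.01
  = 1.344 + 7.254 + 1.600 + 0.053 + 0.200 = 10.451 m^2 sabins.
Target A₂ = 0.161·60/0.53 = 18.226 sabins (V = 60 m³).
Shortfall: 18.226 − 10.451 = 7.8 sabins.

7.8 sabins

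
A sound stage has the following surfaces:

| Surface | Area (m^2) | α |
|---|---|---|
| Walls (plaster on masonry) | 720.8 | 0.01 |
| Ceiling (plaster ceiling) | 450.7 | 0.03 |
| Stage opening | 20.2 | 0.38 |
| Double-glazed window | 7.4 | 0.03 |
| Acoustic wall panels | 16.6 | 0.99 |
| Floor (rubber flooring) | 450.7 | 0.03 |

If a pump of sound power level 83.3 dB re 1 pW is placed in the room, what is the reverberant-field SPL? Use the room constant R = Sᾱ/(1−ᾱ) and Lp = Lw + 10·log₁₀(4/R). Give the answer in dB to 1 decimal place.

Σ(Sᵢαᵢ) = 720.8·0.01 + 450.7·0.03 + 20.2·0.38 + 7.4·0.03 + 16.6·0.99 + 450.7·0.03 = 58.582; total area S = 1666.4 m^2.
ᾱ = 0.0352, so room constant R = A/(1−ᾱ) = 60.719 m^2.
Lp = Lw + 10 log₁₀(4/R) = 83.3 -11.81 = 71.5 dB.

71.5 dB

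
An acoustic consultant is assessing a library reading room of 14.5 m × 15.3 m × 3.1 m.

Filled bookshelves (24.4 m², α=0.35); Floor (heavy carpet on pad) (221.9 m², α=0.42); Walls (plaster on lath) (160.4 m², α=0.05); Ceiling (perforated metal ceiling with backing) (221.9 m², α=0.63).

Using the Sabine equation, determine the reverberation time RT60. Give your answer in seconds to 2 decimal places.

0.44 s

Summing Sᵢαᵢ: 8.540 + 93.198 + 8.020 + 139.797 → A = 249.555 sabins.
Room volume: 687.735 m³.
RT60 = 0.161 · V / A = 0.161 × 687.735 / 249.555 = 0.44 s.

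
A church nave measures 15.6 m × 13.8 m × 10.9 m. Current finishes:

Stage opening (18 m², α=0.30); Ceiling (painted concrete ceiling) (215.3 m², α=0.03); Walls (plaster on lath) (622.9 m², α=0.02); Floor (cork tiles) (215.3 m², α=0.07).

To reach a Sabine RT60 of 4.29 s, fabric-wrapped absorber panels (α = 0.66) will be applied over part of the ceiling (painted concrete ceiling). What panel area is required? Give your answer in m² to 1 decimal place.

Total absorption A₁ = 18×0.30 + 215.3×0.03 + 622.9×0.02 + 215.3×0.07
  = 5.400 + 6.459 + 12.458 + 15.071 = 39.388 m² sabins.
V = 2346.552 m³. Target absorption A₂ = 0.161 × 2346.552 / 4.29 = 88.064 sabins.
Absorption to add: 88.064 − 39.388 = 48.676 sabins.
Net gain per m²: Δα = 0.66 − 0.03 = 0.63.
Panel area = 48.676 / 0.63 = 77.3 m².

77.3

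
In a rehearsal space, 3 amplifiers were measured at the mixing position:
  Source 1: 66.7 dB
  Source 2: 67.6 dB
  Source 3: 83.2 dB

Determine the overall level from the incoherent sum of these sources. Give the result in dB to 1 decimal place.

Converting to relative power and adding: 10^(66.7/10) + 10^(67.6/10) + 10^(83.2/10) = 2.194e+08.
Combined level = 10 log₁₀(2.194e+08) = 83.4 dB.

83.4 dB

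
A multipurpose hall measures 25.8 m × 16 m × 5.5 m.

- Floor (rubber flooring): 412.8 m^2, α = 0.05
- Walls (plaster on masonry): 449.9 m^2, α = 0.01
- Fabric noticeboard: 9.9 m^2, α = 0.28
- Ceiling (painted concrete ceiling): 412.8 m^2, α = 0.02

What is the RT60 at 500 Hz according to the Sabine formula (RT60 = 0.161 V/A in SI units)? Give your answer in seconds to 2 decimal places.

Equivalent absorption area: A = 412.8×0.05 + 449.9×0.01 + 9.9×0.28 + 412.8×0.02 = 36.167 m^2.
Volume V = 25.8 × 16 × 5.5 = 2270.4 m³.
Sabine: RT60 = 0.161 × 2270.4 / 36.167 = 10.11 s.

10.11 seconds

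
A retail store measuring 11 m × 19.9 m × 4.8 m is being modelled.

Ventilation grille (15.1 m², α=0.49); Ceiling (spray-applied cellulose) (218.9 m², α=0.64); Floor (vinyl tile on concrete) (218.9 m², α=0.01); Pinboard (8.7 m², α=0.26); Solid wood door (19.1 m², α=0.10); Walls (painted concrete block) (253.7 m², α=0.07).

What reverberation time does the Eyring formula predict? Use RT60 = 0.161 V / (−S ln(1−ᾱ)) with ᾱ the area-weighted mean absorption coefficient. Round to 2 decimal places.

Total surface area S = 15.1 + 218.9 + 218.9 + 8.7 + 19.1 + 253.7 = 734.4 m².
Σ(Sᵢαᵢ) = 15.1×0.49 + 218.9×0.64 + 218.9×0.01 + 8.7×0.26 + 19.1×0.10 + 253.7×0.07 = 171.615.
ᾱ = 171.615 / 734.4 = 0.2337.
Eyring denominator: −S ln(1−ᾱ) = 195.484.
V = 11 × 19.9 × 4.8 = 1050.72 m³.
RT60 = 0.161 × 1050.72 / 195.484 = 0.87 s.

0.87 s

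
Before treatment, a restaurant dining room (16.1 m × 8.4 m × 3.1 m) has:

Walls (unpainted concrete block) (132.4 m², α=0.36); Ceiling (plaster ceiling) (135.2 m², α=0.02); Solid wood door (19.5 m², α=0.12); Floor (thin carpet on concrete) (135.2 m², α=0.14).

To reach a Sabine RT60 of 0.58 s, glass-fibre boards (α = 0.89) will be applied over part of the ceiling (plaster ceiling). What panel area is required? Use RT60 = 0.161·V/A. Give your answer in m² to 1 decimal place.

51.4

Summing Sᵢαᵢ: 47.664 + 2.704 + 2.340 + 18.928 → A₁ = 71.636 sabins.
Required A₂ = 0.161·419.244/0.58 = 116.376 sabins.
ΔA needed = 116.376 − 71.636 = 44.740 sabins.
Each m² of panel replacing the ceiling (plaster ceiling) adds (0.89 − 0.02) = 0.87 sabins.
Area = ΔA/Δα = 44.740/0.87 = 51.4 m².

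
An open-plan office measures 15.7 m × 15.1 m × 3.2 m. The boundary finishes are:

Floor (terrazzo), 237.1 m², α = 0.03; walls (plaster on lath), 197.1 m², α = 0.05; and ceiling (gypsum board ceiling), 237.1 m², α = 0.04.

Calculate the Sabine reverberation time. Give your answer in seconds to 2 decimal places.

Equivalent absorption area: A = 237.1*0.03 + 197.1*0.05 + 237.1*0.04 = 26.452 m².
Room volume: 758.624 m³.
RT60 = 0.161 · V / A = 0.161 × 758.624 / 26.452 = 4.62 s.

4.62 seconds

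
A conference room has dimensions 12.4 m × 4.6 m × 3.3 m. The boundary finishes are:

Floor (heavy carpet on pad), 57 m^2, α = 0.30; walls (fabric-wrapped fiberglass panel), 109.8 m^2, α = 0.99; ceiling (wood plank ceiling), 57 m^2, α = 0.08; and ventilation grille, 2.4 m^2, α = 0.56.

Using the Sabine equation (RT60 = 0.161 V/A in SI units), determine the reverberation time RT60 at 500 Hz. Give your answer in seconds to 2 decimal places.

0.23 sec

Summing Sᵢαᵢ: 17.100 + 108.702 + 4.560 + 1.344 → A = 131.706 sabins.
Room volume: 188.232 m³.
Sabine: RT60 = 0.161 × 188.232 / 131.706 = 0.23 s.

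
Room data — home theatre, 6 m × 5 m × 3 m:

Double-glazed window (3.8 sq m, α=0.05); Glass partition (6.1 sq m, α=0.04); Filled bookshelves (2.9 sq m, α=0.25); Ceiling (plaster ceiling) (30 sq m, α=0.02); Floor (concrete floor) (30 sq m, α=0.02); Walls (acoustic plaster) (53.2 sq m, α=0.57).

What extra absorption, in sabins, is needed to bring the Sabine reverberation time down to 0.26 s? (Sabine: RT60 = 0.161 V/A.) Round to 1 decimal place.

Total absorption A₁ = 3.8×0.05 + 6.1×0.04 + 2.9×0.25 + 30×0.02 + 30×0.02 + 53.2×0.57
  = 0.190 + 0.244 + 0.725 + 0.600 + 0.600 + 30.324 = 32.683 sq m sabins.
V = 90 m³. Required absorption A₂ = 0.161 × 90 / 0.26 = 55.731 sabins.
Additional absorption ΔA = 55.731 − 32.683 = 23.0 sabins.

23.0 sabins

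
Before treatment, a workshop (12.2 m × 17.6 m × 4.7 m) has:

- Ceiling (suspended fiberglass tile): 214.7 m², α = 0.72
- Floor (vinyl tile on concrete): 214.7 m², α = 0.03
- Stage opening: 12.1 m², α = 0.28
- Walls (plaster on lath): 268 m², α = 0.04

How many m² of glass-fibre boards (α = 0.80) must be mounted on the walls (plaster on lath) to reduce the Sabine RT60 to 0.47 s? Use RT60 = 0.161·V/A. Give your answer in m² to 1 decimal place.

Summing Sᵢαᵢ: 154.584 + 6.441 + 3.388 + 10.720 → A₁ = 175.133 sabins.
Required A₂ = 0.161·1009.184/0.47 = 345.699 sabins.
Absorption to add: 345.699 − 175.133 = 170.566 sabins.
Net gain per m²: Δα = 0.80 − 0.04 = 0.76.
Area = ΔA/Δα = 170.566/0.76 = 224.4 m².

224.4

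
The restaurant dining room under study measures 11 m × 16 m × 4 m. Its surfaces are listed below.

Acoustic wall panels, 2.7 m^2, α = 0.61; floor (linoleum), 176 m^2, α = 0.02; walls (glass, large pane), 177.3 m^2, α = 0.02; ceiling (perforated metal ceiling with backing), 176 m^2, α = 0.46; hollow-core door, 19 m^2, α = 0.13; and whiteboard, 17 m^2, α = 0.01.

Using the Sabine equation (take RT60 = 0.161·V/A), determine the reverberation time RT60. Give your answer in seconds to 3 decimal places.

1.228 s

Total absorption A = 2.7·0.61 + 176·0.02 + 177.3·0.02 + 176·0.46 + 19·0.13 + 17·0.01
  = 1.647 + 3.520 + 3.546 + 80.960 + 2.470 + 0.170 = 92.313 m^2 sabins.
V = 11·16·4 = 704 m³.
Sabine: RT60 = 0.161 × 704 / 92.313 = 1.228 s.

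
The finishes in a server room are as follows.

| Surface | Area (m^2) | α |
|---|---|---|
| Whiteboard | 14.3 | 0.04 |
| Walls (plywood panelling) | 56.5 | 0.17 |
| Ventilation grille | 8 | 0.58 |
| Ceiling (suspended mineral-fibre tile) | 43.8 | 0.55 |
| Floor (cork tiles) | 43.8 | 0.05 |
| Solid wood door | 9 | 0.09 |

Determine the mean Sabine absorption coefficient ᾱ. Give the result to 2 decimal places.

0.24

S = Σ Sᵢ = 14.3 + 56.5 + 8 + 43.8 + 43.8 + 9 = 175.4 m^2.
A = 14.3·0.04 + 56.5·0.17 + 8·0.58 + 43.8·0.55 + 43.8·0.05 + 9·0.09 = 41.907 sabins.
ᾱ = A/S = 0.24.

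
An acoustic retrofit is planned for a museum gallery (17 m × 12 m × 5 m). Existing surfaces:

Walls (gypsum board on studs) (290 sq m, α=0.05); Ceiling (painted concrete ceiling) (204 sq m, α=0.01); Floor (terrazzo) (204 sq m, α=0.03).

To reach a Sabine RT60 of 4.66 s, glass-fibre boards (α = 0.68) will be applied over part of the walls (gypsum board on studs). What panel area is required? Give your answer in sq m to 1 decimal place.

20.0

Equivalent absorption area: A₁ = 290×0.05 + 204×0.01 + 204×0.03 = 22.660 sq m.
V = 1020 m³. Target absorption A₂ = 0.161 × 1020 / 4.66 = 35.240 sabins.
ΔA needed = 35.240 − 22.660 = 12.580 sabins.
Net gain per sq m: Δα = 0.68 − 0.05 = 0.63.
Panel area = 12.580 / 0.63 = 20.0 sq m.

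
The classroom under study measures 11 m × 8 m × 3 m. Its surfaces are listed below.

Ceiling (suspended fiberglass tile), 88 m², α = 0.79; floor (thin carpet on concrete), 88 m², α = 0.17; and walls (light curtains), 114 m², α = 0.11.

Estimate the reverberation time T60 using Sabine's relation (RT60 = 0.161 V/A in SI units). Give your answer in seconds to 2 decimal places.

0.44 seconds

Total absorption A = 88*0.79 + 88*0.17 + 114*0.11
  = 69.520 + 14.960 + 12.540 = 97.020 m² sabins.
V = 11·8·3 = 264 m³.
T = 0.161 V/A = 0.161·264/97.020 = 0.44 s.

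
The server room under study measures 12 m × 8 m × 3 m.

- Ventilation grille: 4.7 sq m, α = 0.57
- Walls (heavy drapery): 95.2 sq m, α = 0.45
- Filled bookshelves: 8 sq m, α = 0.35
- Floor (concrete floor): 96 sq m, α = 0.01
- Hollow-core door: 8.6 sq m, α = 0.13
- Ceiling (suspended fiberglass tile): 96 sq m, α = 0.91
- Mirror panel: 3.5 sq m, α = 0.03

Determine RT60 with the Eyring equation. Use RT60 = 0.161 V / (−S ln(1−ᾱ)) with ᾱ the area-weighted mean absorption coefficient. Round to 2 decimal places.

S = Σ Sᵢ = 312.0 sq m.
Absorption A = 4.7·0.57 + 95.2·0.45 + 8·0.35 + 96·0.01 + 8.6·0.13 + 96·0.91 + 3.5·0.03 = 137.862 sabins.
Mean coefficient ᾱ = A/S = 0.4419.
−S·ln(1−ᾱ) = −312.0 × ln(1 − 0.4419) = 181.964.
V = 12 × 8 × 3 = 288 m³.
RT60 = 0.161 × 288 / 181.964 = 0.25 s.

0.25 s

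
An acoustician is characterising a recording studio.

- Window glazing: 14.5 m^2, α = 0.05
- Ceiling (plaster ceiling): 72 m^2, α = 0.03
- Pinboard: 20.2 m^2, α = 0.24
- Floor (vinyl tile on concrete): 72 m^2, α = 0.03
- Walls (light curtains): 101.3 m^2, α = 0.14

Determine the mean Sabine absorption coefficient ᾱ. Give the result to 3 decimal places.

S = Σ Sᵢ = 14.5 + 72 + 20.2 + 72 + 101.3 = 280.0 m^2.
Weighted sum Σ Sα = 24.075.
ᾱ = 24.075 / 280.0 = 0.086.

0.086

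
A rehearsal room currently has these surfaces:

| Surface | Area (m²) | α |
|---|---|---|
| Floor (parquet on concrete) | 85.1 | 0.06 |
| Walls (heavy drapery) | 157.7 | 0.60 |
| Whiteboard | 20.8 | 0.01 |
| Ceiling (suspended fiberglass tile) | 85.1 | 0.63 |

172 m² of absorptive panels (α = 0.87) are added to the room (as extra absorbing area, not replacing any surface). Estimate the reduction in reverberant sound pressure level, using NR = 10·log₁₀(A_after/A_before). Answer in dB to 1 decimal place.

3.0 dB

A_before = Σ Sᵢαᵢ = 85.1*0.06 + 157.7*0.60 + 20.8*0.01 + 85.1*0.63 = 153.547 sabins.
Treatment contributes 172·0.87 = 149.640 sabins.
New total A_after = 303.187 sabins.
Reduction = 10 log₁₀(A_after/A_before) = 10 log₁₀(1.9746) = 3.0 dB.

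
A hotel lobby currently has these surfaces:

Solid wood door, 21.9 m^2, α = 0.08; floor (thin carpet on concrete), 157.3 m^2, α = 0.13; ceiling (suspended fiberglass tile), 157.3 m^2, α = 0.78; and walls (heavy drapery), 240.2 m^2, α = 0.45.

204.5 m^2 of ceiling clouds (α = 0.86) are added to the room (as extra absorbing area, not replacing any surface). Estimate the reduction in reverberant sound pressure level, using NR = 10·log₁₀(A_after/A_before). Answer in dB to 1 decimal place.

2.3 dB

A_before = Σ Sᵢαᵢ = 21.9×0.08 + 157.3×0.13 + 157.3×0.78 + 240.2×0.45 = 252.985 sabins.
Treatment contributes 204.5·0.86 = 175.870 sabins.
New total A_after = 428.855 sabins.
NR = 10·log₁₀(428.855/252.985) = 2.3 dB.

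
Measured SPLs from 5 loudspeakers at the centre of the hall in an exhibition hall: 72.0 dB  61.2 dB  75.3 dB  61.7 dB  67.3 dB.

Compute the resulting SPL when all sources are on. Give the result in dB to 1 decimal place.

77.6 dB

Σ 10^(Lᵢ/10) = 5.79e+07.
Combined level = 10 log₁₀(5.79e+07) = 77.6 dB.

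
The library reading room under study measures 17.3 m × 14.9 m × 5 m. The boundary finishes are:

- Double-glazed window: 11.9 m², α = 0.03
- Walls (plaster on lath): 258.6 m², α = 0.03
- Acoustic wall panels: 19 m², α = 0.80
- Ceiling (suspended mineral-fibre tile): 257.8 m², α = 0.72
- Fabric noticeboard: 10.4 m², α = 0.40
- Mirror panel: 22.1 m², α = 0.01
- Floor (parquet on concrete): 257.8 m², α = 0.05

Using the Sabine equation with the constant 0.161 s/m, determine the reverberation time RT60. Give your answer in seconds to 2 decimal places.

Total absorption A = 11.9×0.03 + 258.6×0.03 + 19×0.80 + 257.8×0.72 + 10.4×0.40 + 22.1×0.01 + 257.8×0.05
  = 0.357 + 7.758 + 15.200 + 185.616 + 4.160 + 0.221 + 12.890 = 226.202 m² sabins.
Volume V = 17.3 × 14.9 × 5 = 1288.85 m³.
RT60 = 0.161 · V / A = 0.161 × 1288.85 / 226.202 = 0.92 s.

0.92 seconds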